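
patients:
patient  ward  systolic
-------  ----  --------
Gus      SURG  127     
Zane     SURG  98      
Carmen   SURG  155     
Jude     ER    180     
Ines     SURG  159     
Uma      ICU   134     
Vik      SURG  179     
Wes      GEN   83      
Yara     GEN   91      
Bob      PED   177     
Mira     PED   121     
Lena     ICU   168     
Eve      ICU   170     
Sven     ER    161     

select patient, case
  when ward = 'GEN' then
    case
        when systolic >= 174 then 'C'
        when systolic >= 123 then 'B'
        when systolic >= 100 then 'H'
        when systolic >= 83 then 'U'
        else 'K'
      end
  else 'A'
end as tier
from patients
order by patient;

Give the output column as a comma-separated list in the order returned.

A, A, A, A, A, A, A, A, A, A, A, U, U, A

patient=Bob: ward='PED' → outer ELSE → A
patient=Carmen: ward='SURG' → outer ELSE → A
patient=Eve: ward='ICU' → outer ELSE → A
patient=Gus: ward='SURG' → outer ELSE → A
patient=Ines: ward='SURG' → outer ELSE → A
patient=Jude: ward='ER' → outer ELSE → A
patient=Lena: ward='ICU' → outer ELSE → A
patient=Mira: ward='PED' → outer ELSE → A
patient=Sven: ward='ER' → outer ELSE → A
patient=Uma: ward='ICU' → outer ELSE → A
patient=Vik: ward='SURG' → outer ELSE → A
patient=Wes: ward='GEN' → inner[systolic >= 83] → U
patient=Yara: ward='GEN' → inner[systolic >= 83] → U
patient=Zane: ward='SURG' → outer ELSE → A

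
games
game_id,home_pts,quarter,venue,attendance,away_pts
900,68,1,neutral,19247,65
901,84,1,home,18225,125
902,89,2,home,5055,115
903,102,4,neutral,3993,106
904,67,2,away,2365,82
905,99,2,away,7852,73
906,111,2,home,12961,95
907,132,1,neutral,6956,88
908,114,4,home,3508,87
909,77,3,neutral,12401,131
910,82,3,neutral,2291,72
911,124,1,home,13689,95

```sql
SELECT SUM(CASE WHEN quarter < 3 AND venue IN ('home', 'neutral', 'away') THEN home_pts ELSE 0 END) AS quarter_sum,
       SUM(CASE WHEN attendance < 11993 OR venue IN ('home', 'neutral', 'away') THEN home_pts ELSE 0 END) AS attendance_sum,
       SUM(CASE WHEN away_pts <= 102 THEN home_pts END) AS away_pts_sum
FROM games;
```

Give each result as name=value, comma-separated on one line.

[quarter_sum: quarter < 3 AND venue IN ('home', 'neutral', 'away')]
game_id=900: ✓ → 68
game_id=901: ✓ → 84
game_id=902: ✓ → 89
game_id=903: ✗
game_id=904: ✓ → 67
game_id=905: ✓ → 99
game_id=906: ✓ → 111
game_id=907: ✓ → 132
game_id=908: ✗
game_id=909: ✗
game_id=910: ✗
game_id=911: ✓ → 124
quarter_sum = 68 + 84 + 89 + 67 + 99 + 111 + 132 + 124 = 774
—
[attendance_sum: attendance < 11993 OR venue IN ('home', 'neutral', 'away')]
game_id=900: ✓ → 68
game_id=901: ✓ → 84
game_id=902: ✓ → 89
game_id=903: ✓ → 102
game_id=904: ✓ → 67
game_id=905: ✓ → 99
game_id=906: ✓ → 111
game_id=907: ✓ → 132
game_id=908: ✓ → 114
game_id=909: ✓ → 77
game_id=910: ✓ → 82
game_id=911: ✓ → 124
attendance_sum = 68 + 84 + 89 + 102 + 67 + 99 + 111 + 132 + 114 + 77 + 82 + 124 = 1149
—
[away_pts_sum: away_pts <= 102]
game_id=900: ✓ → 68
game_id=901: ✗
game_id=902: ✗
game_id=903: ✗
game_id=904: ✓ → 67
game_id=905: ✓ → 99
game_id=906: ✓ → 111
game_id=907: ✓ → 132
game_id=908: ✓ → 114
game_id=909: ✗
game_id=910: ✓ → 82
game_id=911: ✓ → 124
away_pts_sum = 68 + 67 + 99 + 111 + 132 + 114 + 82 + 124 = 797

quarter_sum=774, attendance_sum=1149, away_pts_sum=797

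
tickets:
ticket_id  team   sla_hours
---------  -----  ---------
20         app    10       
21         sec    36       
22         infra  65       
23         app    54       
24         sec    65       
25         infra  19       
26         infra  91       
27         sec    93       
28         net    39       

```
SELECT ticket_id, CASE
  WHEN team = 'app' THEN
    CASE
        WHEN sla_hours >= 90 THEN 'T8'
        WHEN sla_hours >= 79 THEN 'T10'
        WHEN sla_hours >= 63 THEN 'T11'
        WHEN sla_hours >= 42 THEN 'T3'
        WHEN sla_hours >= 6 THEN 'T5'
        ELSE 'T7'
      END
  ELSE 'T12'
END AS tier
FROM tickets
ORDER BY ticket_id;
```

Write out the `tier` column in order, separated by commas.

T5, T12, T12, T3, T12, T12, T12, T12, T12

ticket_id=20: team='app' → inner[sla_hours >= 6] → T5
ticket_id=21: team='sec' → outer ELSE → T12
ticket_id=22: team='infra' → outer ELSE → T12
ticket_id=23: team='app' → inner[sla_hours >= 42] → T3
ticket_id=24: team='sec' → outer ELSE → T12
ticket_id=25: team='infra' → outer ELSE → T12
ticket_id=26: team='infra' → outer ELSE → T12
ticket_id=27: team='sec' → outer ELSE → T12
ticket_id=28: team='net' → outer ELSE → T12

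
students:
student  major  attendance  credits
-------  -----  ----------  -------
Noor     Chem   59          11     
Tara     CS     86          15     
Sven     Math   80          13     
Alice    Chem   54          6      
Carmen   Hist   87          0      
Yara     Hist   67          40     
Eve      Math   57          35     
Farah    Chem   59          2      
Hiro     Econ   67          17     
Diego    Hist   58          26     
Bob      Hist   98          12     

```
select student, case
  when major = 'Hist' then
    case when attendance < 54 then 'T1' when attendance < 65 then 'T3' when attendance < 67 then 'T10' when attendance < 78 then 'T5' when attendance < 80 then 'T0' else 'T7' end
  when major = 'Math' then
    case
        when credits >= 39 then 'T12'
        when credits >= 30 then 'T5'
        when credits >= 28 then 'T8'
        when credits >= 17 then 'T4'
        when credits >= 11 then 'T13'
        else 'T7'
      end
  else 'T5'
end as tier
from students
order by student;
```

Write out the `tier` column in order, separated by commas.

student=Alice: major='Chem' → outer ELSE → T5
student=Bob: major='Hist' → inner[ELSE] → T7
student=Carmen: major='Hist' → inner[ELSE] → T7
student=Diego: major='Hist' → inner[attendance < 65] → T3
student=Eve: major='Math' → inner[credits >= 30] → T5
student=Farah: major='Chem' → outer ELSE → T5
student=Hiro: major='Econ' → outer ELSE → T5
student=Noor: major='Chem' → outer ELSE → T5
student=Sven: major='Math' → inner[credits >= 11] → T13
student=Tara: major='CS' → outer ELSE → T5
student=Yara: major='Hist' → inner[attendance < 78] → T5

T5, T7, T7, T3, T5, T5, T5, T5, T13, T5, T5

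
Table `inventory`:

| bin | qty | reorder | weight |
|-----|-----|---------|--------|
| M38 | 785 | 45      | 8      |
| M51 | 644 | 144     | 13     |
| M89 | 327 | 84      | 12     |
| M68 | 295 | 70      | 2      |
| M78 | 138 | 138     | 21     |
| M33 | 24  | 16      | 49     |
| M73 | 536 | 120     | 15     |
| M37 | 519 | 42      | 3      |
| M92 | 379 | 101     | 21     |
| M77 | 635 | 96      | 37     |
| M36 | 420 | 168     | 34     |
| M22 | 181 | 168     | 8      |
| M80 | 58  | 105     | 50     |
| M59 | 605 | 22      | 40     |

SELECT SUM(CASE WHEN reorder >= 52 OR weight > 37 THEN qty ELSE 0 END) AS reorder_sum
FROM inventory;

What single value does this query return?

4242

bin=M38: ✗
bin=M51: ✓ → 644
bin=M89: ✓ → 327
bin=M68: ✓ → 295
bin=M78: ✓ → 138
bin=M33: ✓ → 24
bin=M73: ✓ → 536
bin=M37: ✗
bin=M92: ✓ → 379
bin=M77: ✓ → 635
bin=M36: ✓ → 420
bin=M22: ✓ → 181
bin=M80: ✓ → 58
bin=M59: ✓ → 605
reorder_sum = 644 + 327 + 295 + 138 + 24 + 536 + 379 + 635 + 420 + 181 + 58 + 605 = 4242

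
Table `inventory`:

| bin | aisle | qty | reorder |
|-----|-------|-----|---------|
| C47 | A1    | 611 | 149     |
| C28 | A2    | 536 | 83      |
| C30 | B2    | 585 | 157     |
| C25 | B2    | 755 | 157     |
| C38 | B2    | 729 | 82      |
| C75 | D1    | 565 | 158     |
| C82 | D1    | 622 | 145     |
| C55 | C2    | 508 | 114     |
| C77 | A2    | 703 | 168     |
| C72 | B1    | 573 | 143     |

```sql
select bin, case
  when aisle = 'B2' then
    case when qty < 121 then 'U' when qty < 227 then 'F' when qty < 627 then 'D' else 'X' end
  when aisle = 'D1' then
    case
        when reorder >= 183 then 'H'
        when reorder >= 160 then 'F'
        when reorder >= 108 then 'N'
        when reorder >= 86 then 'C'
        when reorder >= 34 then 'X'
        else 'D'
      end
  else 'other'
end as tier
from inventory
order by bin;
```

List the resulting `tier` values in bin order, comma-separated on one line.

bin=C25: aisle='B2' → inner[ELSE] → X
bin=C28: aisle='A2' → outer ELSE → other
bin=C30: aisle='B2' → inner[qty < 627] → D
bin=C38: aisle='B2' → inner[ELSE] → X
bin=C47: aisle='A1' → outer ELSE → other
bin=C55: aisle='C2' → outer ELSE → other
bin=C72: aisle='B1' → outer ELSE → other
bin=C75: aisle='D1' → inner[reorder >= 108] → N
bin=C77: aisle='A2' → outer ELSE → other
bin=C82: aisle='D1' → inner[reorder >= 108] → N

X, other, D, X, other, other, other, N, other, N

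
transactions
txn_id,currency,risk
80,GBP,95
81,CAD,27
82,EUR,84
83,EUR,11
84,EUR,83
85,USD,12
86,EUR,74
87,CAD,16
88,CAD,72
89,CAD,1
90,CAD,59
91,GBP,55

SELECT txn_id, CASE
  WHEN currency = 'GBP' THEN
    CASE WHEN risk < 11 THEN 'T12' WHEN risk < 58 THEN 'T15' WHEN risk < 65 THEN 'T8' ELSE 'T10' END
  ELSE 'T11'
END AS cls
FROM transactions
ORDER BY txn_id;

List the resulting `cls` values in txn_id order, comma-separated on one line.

txn_id=80: currency='GBP' → inner[ELSE] → T10
txn_id=81: currency='CAD' → outer ELSE → T11
txn_id=82: currency='EUR' → outer ELSE → T11
txn_id=83: currency='EUR' → outer ELSE → T11
txn_id=84: currency='EUR' → outer ELSE → T11
txn_id=85: currency='USD' → outer ELSE → T11
txn_id=86: currency='EUR' → outer ELSE → T11
txn_id=87: currency='CAD' → outer ELSE → T11
txn_id=88: currency='CAD' → outer ELSE → T11
txn_id=89: currency='CAD' → outer ELSE → T11
txn_id=90: currency='CAD' → outer ELSE → T11
txn_id=91: currency='GBP' → inner[risk < 58] → T15

T10, T11, T11, T11, T11, T11, T11, T11, T11, T11, T11, T15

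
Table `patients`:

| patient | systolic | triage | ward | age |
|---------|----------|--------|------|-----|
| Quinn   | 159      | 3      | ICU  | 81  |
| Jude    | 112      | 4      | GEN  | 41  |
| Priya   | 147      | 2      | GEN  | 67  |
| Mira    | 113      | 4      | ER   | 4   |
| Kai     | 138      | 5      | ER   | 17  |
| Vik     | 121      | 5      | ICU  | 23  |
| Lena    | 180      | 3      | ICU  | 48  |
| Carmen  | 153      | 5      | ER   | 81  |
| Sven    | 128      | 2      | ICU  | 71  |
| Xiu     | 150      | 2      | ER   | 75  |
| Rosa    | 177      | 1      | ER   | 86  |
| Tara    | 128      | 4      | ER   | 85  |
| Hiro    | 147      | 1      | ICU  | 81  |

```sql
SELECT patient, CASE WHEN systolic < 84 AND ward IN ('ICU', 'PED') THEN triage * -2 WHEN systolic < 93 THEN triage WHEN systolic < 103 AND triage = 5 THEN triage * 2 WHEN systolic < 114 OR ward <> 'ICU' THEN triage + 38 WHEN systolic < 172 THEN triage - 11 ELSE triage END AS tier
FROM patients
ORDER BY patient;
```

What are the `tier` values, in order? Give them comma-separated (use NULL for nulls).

patient=Carmen: systolic < 114 OR ward <> 'ICU' → 43
patient=Hiro: systolic < 172 → -10
patient=Jude: systolic < 114 OR ward <> 'ICU' → 42
patient=Kai: systolic < 114 OR ward <> 'ICU' → 43
patient=Lena: ELSE → 3
patient=Mira: systolic < 114 OR ward <> 'ICU' → 42
patient=Priya: systolic < 114 OR ward <> 'ICU' → 40
patient=Quinn: systolic < 172 → -8
patient=Rosa: systolic < 114 OR ward <> 'ICU' → 39
patient=Sven: systolic < 172 → -9
patient=Tara: systolic < 114 OR ward <> 'ICU' → 42
patient=Vik: systolic < 172 → -6
patient=Xiu: systolic < 114 OR ward <> 'ICU' → 40

43, -10, 42, 43, 3, 42, 40, -8, 39, -9, 42, -6, 40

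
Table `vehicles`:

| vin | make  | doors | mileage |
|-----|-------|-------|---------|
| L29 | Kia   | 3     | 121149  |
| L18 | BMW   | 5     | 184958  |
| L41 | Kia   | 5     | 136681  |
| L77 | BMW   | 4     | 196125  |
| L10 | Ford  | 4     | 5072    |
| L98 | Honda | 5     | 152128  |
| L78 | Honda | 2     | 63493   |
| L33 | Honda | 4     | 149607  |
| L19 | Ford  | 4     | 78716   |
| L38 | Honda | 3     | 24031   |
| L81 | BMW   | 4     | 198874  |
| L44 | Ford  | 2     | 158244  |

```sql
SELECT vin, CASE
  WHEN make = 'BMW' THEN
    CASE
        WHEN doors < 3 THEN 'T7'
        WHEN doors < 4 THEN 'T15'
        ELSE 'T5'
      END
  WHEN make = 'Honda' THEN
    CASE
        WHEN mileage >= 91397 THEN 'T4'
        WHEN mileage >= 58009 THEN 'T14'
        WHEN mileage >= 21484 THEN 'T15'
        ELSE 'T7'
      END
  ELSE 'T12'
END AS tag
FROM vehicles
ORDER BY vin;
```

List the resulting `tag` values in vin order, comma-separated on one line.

vin=L10: make='Ford' → outer ELSE → T12
vin=L18: make='BMW' → inner[ELSE] → T5
vin=L19: make='Ford' → outer ELSE → T12
vin=L29: make='Kia' → outer ELSE → T12
vin=L33: make='Honda' → inner[mileage >= 91397] → T4
vin=L38: make='Honda' → inner[mileage >= 21484] → T15
vin=L41: make='Kia' → outer ELSE → T12
vin=L44: make='Ford' → outer ELSE → T12
vin=L77: make='BMW' → inner[ELSE] → T5
vin=L78: make='Honda' → inner[mileage >= 58009] → T14
vin=L81: make='BMW' → inner[ELSE] → T5
vin=L98: make='Honda' → inner[mileage >= 91397] → T4

T12, T5, T12, T12, T4, T15, T12, T12, T5, T14, T5, T4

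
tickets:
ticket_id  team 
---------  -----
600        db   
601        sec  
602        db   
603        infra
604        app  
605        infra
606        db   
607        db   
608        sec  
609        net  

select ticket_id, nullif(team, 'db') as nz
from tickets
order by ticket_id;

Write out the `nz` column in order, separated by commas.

ticket_id=600: team=db vs db: equal → NULL
ticket_id=601: team=sec vs db: differ → sec
ticket_id=602: team=db vs db: equal → NULL
ticket_id=603: team=infra vs db: differ → infra
ticket_id=604: team=app vs db: differ → app
ticket_id=605: team=infra vs db: differ → infra
ticket_id=606: team=db vs db: equal → NULL
ticket_id=607: team=db vs db: equal → NULL
ticket_id=608: team=sec vs db: differ → sec
ticket_id=609: team=net vs db: differ → net

NULL, sec, NULL, infra, app, infra, NULL, NULL, sec, net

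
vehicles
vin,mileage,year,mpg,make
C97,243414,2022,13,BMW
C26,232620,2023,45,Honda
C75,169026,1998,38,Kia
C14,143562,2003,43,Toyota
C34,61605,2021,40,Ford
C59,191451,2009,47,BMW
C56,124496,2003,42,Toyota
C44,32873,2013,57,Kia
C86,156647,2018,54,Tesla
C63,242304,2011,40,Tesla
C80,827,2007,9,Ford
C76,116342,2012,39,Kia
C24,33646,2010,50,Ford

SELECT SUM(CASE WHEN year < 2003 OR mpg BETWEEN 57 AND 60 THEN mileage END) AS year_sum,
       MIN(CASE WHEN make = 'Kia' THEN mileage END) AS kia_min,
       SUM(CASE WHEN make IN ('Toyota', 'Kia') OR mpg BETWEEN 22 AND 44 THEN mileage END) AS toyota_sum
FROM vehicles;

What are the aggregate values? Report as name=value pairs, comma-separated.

[year_sum: year < 2003 OR mpg BETWEEN 57 AND 60]
vin=C97: ✗
vin=C26: ✗
vin=C75: ✓ → 169026
vin=C14: ✗
vin=C34: ✗
vin=C59: ✗
vin=C56: ✗
vin=C44: ✓ → 32873
vin=C86: ✗
vin=C63: ✗
vin=C80: ✗
vin=C76: ✗
vin=C24: ✗
year_sum = 169026 + 32873 = 201899
—
[kia_min: make = 'Kia']
vin=C97: ✗
vin=C26: ✗
vin=C75: ✓ → 169026
vin=C14: ✗
vin=C34: ✗
vin=C59: ✗
vin=C56: ✗
vin=C44: ✓ → 32873
vin=C86: ✗
vin=C63: ✗
vin=C80: ✗
vin=C76: ✓ → 116342
vin=C24: ✗
kia_min = MIN(169026, 32873, 116342) = 32873
—
[toyota_sum: make IN ('Toyota', 'Kia') OR mpg BETWEEN 22 AND 44]
vin=C97: ✗
vin=C26: ✗
vin=C75: ✓ → 169026
vin=C14: ✓ → 143562
vin=C34: ✓ → 61605
vin=C59: ✗
vin=C56: ✓ → 124496
vin=C44: ✓ → 32873
vin=C86: ✗
vin=C63: ✓ → 242304
vin=C80: ✗
vin=C76: ✓ → 116342
vin=C24: ✗
toyota_sum = 169026 + 143562 + 61605 + 124496 + 32873 + 242304 + 116342 = 890208

year_sum=201899, kia_min=32873, toyota_sum=890208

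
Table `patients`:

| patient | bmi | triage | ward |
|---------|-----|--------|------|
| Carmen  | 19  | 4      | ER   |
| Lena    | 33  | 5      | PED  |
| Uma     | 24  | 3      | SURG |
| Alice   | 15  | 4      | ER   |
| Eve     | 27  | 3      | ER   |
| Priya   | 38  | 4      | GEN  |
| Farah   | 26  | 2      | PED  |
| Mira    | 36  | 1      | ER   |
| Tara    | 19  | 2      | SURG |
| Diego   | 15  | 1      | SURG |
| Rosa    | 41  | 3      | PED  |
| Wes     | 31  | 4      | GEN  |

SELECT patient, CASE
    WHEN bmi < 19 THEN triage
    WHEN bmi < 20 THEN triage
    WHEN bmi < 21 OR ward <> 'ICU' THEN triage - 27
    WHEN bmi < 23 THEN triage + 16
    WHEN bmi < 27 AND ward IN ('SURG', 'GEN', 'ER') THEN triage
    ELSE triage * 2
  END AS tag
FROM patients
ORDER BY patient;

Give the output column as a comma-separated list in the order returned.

4, 4, 1, -24, -25, -22, -26, -23, -24, 2, -24, -23

patient=Alice: bmi < 19 → 4
patient=Carmen: bmi < 20 → 4
patient=Diego: bmi < 19 → 1
patient=Eve: bmi < 21 OR ward <> 'ICU' → -24
patient=Farah: bmi < 21 OR ward <> 'ICU' → -25
patient=Lena: bmi < 21 OR ward <> 'ICU' → -22
patient=Mira: bmi < 21 OR ward <> 'ICU' → -26
patient=Priya: bmi < 21 OR ward <> 'ICU' → -23
patient=Rosa: bmi < 21 OR ward <> 'ICU' → -24
patient=Tara: bmi < 20 → 2
patient=Uma: bmi < 21 OR ward <> 'ICU' → -24
patient=Wes: bmi < 21 OR ward <> 'ICU' → -23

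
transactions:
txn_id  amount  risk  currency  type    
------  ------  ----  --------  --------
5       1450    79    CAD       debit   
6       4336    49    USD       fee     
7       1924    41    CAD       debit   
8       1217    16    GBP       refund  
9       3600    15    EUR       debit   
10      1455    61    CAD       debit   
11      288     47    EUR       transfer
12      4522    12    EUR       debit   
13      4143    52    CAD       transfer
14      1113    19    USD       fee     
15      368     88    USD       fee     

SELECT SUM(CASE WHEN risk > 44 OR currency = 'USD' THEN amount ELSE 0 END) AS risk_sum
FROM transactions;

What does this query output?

txn_id=5: ✓ → 1450
txn_id=6: ✓ → 4336
txn_id=7: ✗
txn_id=8: ✗
txn_id=9: ✗
txn_id=10: ✓ → 1455
txn_id=11: ✓ → 288
txn_id=12: ✗
txn_id=13: ✓ → 4143
txn_id=14: ✓ → 1113
txn_id=15: ✓ → 368
risk_sum = 1450 + 4336 + 1455 + 288 + 4143 + 1113 + 368 = 13153

13153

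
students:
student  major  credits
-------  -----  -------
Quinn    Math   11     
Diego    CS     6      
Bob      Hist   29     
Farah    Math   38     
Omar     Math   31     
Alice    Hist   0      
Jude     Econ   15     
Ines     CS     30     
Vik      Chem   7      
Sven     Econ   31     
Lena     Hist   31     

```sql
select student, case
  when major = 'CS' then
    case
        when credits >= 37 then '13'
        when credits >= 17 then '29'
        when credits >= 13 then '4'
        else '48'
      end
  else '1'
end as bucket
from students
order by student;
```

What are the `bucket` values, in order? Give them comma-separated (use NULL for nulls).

1, 1, 48, 1, 29, 1, 1, 1, 1, 1, 1

student=Alice: major='Hist' → outer ELSE → 1
student=Bob: major='Hist' → outer ELSE → 1
student=Diego: major='CS' → inner[ELSE] → 48
student=Farah: major='Math' → outer ELSE → 1
student=Ines: major='CS' → inner[credits >= 17] → 29
student=Jude: major='Econ' → outer ELSE → 1
student=Lena: major='Hist' → outer ELSE → 1
student=Omar: major='Math' → outer ELSE → 1
student=Quinn: major='Math' → outer ELSE → 1
student=Sven: major='Econ' → outer ELSE → 1
student=Vik: major='Chem' → outer ELSE → 1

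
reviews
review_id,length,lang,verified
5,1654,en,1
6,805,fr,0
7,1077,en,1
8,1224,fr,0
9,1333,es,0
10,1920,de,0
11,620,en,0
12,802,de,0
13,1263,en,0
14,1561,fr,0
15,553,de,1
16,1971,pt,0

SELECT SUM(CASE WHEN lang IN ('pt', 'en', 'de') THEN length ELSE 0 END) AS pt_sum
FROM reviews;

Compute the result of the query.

review_id=5: ✓ → 1654
review_id=6: ✗
review_id=7: ✓ → 1077
review_id=8: ✗
review_id=9: ✗
review_id=10: ✓ → 1920
review_id=11: ✓ → 620
review_id=12: ✓ → 802
review_id=13: ✓ → 1263
review_id=14: ✗
review_id=15: ✓ → 553
review_id=16: ✓ → 1971
pt_sum = 1654 + 1077 + 1920 + 620 + 802 + 1263 + 553 + 1971 = 9860

9860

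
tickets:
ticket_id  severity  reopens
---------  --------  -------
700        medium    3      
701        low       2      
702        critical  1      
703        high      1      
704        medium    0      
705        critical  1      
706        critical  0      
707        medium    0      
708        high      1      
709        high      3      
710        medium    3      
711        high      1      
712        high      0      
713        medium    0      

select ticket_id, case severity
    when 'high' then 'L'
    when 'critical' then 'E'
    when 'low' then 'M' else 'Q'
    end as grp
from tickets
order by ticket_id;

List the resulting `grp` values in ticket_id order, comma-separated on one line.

Q, M, E, L, Q, E, E, Q, L, L, Q, L, L, Q

ticket_id=700: ELSE → Q
ticket_id=701: severity='low' → M
ticket_id=702: severity='critical' → E
ticket_id=703: severity='high' → L
ticket_id=704: ELSE → Q
ticket_id=705: severity='critical' → E
ticket_id=706: severity='critical' → E
ticket_id=707: ELSE → Q
ticket_id=708: severity='high' → L
ticket_id=709: severity='high' → L
ticket_id=710: ELSE → Q
ticket_id=711: severity='high' → L
ticket_id=712: severity='high' → L
ticket_id=713: ELSE → Q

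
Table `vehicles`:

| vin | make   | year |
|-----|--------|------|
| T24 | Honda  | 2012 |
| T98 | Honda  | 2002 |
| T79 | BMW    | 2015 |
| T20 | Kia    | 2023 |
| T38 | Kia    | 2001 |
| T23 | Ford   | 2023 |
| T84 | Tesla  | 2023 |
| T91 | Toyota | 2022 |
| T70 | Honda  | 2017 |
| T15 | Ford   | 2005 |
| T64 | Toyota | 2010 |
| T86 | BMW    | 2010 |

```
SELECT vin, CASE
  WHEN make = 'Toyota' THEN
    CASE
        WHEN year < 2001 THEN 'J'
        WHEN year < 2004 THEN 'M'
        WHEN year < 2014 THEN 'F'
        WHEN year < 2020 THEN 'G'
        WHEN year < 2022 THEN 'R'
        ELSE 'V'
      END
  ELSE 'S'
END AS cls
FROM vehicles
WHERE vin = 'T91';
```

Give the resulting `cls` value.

vin = T91: make=Toyota, year=2022.
make='Toyota' → inner[ELSE] → V

V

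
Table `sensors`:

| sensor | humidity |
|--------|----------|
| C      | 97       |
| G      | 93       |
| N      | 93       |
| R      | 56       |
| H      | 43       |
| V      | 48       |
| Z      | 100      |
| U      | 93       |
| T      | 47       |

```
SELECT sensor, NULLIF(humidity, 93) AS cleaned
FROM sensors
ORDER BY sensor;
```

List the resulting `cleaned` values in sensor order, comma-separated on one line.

97, NULL, 43, NULL, 56, 47, NULL, 48, 100

sensor=C: humidity=97 vs 93: differ → 97
sensor=G: humidity=93 vs 93: equal → NULL
sensor=H: humidity=43 vs 93: differ → 43
sensor=N: humidity=93 vs 93: equal → NULL
sensor=R: humidity=56 vs 93: differ → 56
sensor=T: humidity=47 vs 93: differ → 47
sensor=U: humidity=93 vs 93: equal → NULL
sensor=V: humidity=48 vs 93: differ → 48
sensor=Z: humidity=100 vs 93: differ → 100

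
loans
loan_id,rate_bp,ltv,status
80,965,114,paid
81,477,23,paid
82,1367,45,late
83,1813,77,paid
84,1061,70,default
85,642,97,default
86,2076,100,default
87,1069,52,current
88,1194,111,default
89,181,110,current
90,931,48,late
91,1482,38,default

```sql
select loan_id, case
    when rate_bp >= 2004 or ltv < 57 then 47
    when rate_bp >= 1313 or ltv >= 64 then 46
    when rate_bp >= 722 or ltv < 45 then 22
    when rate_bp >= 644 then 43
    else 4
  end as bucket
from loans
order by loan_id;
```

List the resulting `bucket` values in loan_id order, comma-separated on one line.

46, 47, 47, 46, 46, 46, 47, 47, 46, 46, 47, 47

loan_id=80: rate_bp >= 1313 or ltv >= 64 → 46
loan_id=81: rate_bp >= 2004 or ltv < 57 → 47
loan_id=82: rate_bp >= 2004 or ltv < 57 → 47
loan_id=83: rate_bp >= 1313 or ltv >= 64 → 46
loan_id=84: rate_bp >= 1313 or ltv >= 64 → 46
loan_id=85: rate_bp >= 1313 or ltv >= 64 → 46
loan_id=86: rate_bp >= 2004 or ltv < 57 → 47
loan_id=87: rate_bp >= 2004 or ltv < 57 → 47
loan_id=88: rate_bp >= 1313 or ltv >= 64 → 46
loan_id=89: rate_bp >= 1313 or ltv >= 64 → 46
loan_id=90: rate_bp >= 2004 or ltv < 57 → 47
loan_id=91: rate_bp >= 2004 or ltv < 57 → 47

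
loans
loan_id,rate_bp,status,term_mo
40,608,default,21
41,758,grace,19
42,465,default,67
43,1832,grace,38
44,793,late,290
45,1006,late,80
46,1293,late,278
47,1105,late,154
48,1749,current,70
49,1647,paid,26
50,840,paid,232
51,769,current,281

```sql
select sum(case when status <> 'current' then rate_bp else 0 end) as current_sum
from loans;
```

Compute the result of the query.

10347

loan_id=40: ✓ → 608
loan_id=41: ✓ → 758
loan_id=42: ✓ → 465
loan_id=43: ✓ → 1832
loan_id=44: ✓ → 793
loan_id=45: ✓ → 1006
loan_id=46: ✓ → 1293
loan_id=47: ✓ → 1105
loan_id=48: ✗
loan_id=49: ✓ → 1647
loan_id=50: ✓ → 840
loan_id=51: ✗
current_sum = 608 + 758 + 465 + 1832 + 793 + 1006 + 1293 + 1105 + 1647 + 840 = 10347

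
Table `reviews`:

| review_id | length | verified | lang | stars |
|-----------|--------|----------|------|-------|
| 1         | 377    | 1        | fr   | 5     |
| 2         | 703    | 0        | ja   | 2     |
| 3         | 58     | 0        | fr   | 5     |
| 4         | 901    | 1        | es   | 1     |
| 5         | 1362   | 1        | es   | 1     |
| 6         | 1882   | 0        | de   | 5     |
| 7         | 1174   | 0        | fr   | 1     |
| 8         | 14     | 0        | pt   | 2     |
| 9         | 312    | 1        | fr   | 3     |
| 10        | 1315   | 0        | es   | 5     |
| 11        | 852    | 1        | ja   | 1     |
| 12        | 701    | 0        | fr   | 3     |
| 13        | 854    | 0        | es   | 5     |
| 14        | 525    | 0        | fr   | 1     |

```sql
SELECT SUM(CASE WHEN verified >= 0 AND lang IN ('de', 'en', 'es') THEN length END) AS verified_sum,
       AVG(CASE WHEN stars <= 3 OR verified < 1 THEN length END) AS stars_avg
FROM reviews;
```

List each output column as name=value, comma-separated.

[verified_sum: verified >= 0 AND lang IN ('de', 'en', 'es')]
review_id=1: ✗
review_id=2: ✗
review_id=3: ✗
review_id=4: ✓ → 901
review_id=5: ✓ → 1362
review_id=6: ✓ → 1882
review_id=7: ✗
review_id=8: ✗
review_id=9: ✗
review_id=10: ✓ → 1315
review_id=11: ✗
review_id=12: ✗
review_id=13: ✓ → 854
review_id=14: ✗
verified_sum = 901 + 1362 + 1882 + 1315 + 854 = 6314
—
[stars_avg: stars <= 3 OR verified < 1]
review_id=1: ✗
review_id=2: ✓ → 703
review_id=3: ✓ → 58
review_id=4: ✓ → 901
review_id=5: ✓ → 1362
review_id=6: ✓ → 1882
review_id=7: ✓ → 1174
review_id=8: ✓ → 14
review_id=9: ✓ → 312
review_id=10: ✓ → 1315
review_id=11: ✓ → 852
review_id=12: ✓ → 701
review_id=13: ✓ → 854
review_id=14: ✓ → 525
stars_avg = (703 + 58 + 901 + 1362 + 1882 + 1174 + 14 + 312 + 1315 + 852 + 701 + 854 + 525) / 13 = 819.4615384615

verified_sum=6314, stars_avg=819.4615384615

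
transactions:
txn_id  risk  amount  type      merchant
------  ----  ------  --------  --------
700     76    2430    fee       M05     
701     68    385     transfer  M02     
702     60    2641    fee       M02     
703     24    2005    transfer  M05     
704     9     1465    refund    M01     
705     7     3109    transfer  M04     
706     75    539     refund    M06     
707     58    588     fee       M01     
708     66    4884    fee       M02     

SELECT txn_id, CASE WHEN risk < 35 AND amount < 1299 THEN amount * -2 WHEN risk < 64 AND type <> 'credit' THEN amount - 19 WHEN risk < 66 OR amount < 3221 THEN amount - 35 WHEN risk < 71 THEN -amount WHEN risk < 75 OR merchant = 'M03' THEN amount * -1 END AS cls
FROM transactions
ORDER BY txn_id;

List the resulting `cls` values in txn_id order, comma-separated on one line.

2395, 350, 2622, 1986, 1446, 3090, 504, 569, -4884

txn_id=700: risk < 66 OR amount < 3221 → 2395
txn_id=701: risk < 66 OR amount < 3221 → 350
txn_id=702: risk < 64 AND type <> 'credit' → 2622
txn_id=703: risk < 64 AND type <> 'credit' → 1986
txn_id=704: risk < 64 AND type <> 'credit' → 1446
txn_id=705: risk < 64 AND type <> 'credit' → 3090
txn_id=706: risk < 66 OR amount < 3221 → 504
txn_id=707: risk < 64 AND type <> 'credit' → 569
txn_id=708: risk < 71 → -4884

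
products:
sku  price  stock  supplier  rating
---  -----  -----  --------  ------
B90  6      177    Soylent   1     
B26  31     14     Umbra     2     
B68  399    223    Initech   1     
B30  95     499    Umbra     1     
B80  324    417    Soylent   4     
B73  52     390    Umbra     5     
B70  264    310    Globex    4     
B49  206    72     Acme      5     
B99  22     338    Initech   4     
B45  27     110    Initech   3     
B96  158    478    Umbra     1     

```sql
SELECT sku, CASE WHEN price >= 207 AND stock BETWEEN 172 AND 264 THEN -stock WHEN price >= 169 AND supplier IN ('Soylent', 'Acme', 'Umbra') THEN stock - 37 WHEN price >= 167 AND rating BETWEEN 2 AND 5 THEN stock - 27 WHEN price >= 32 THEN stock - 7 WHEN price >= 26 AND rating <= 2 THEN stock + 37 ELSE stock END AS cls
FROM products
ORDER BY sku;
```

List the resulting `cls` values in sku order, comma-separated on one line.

51, 492, 110, 35, -223, 283, 383, 380, 177, 471, 338

sku=B26: price >= 26 AND rating <= 2 → 51
sku=B30: price >= 32 → 492
sku=B45: ELSE → 110
sku=B49: price >= 169 AND supplier IN ('Soylent', 'Acme', 'Umbra') → 35
sku=B68: price >= 207 AND stock BETWEEN 172 AND 264 → -223
sku=B70: price >= 167 AND rating BETWEEN 2 AND 5 → 283
sku=B73: price >= 32 → 383
sku=B80: price >= 169 AND supplier IN ('Soylent', 'Acme', 'Umbra') → 380
sku=B90: ELSE → 177
sku=B96: price >= 32 → 471
sku=B99: ELSE → 338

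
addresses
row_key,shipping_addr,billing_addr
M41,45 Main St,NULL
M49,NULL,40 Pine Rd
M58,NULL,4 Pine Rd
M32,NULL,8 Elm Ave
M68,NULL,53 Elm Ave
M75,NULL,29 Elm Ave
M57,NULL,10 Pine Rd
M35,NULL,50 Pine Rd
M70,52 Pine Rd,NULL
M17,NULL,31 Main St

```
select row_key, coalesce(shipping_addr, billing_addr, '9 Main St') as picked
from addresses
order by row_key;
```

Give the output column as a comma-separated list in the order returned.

31 Main St, 8 Elm Ave, 50 Pine Rd, 45 Main St, 40 Pine Rd, 10 Pine Rd, 4 Pine Rd, 53 Elm Ave, 52 Pine Rd, 29 Elm Ave

row_key=M17: shipping_addr=NULL, billing_addr=31 Main St → 31 Main St
row_key=M32: shipping_addr=NULL, billing_addr=8 Elm Ave → 8 Elm Ave
row_key=M35: shipping_addr=NULL, billing_addr=50 Pine Rd → 50 Pine Rd
row_key=M41: shipping_addr=45 Main St → 45 Main St
row_key=M49: shipping_addr=NULL, billing_addr=40 Pine Rd → 40 Pine Rd
row_key=M57: shipping_addr=NULL, billing_addr=10 Pine Rd → 10 Pine Rd
row_key=M58: shipping_addr=NULL, billing_addr=4 Pine Rd → 4 Pine Rd
row_key=M68: shipping_addr=NULL, billing_addr=53 Elm Ave → 53 Elm Ave
row_key=M70: shipping_addr=52 Pine Rd → 52 Pine Rd
row_key=M75: shipping_addr=NULL, billing_addr=29 Elm Ave → 29 Elm Ave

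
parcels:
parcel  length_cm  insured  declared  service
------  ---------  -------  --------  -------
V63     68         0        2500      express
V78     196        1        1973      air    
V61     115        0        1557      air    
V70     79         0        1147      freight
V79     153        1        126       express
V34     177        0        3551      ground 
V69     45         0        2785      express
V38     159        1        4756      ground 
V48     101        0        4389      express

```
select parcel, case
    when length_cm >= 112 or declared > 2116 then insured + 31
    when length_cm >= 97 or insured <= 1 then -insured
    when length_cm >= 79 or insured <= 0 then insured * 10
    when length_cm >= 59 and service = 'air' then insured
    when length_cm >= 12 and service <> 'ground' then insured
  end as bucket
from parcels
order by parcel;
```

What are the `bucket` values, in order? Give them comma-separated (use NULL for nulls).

31, 32, 31, 31, 31, 31, 0, 32, 32

parcel=V34: length_cm >= 112 or declared > 2116 → 31
parcel=V38: length_cm >= 112 or declared > 2116 → 32
parcel=V48: length_cm >= 112 or declared > 2116 → 31
parcel=V61: length_cm >= 112 or declared > 2116 → 31
parcel=V63: length_cm >= 112 or declared > 2116 → 31
parcel=V69: length_cm >= 112 or declared > 2116 → 31
parcel=V70: length_cm >= 97 or insured <= 1 → 0
parcel=V78: length_cm >= 112 or declared > 2116 → 32
parcel=V79: length_cm >= 112 or declared > 2116 → 32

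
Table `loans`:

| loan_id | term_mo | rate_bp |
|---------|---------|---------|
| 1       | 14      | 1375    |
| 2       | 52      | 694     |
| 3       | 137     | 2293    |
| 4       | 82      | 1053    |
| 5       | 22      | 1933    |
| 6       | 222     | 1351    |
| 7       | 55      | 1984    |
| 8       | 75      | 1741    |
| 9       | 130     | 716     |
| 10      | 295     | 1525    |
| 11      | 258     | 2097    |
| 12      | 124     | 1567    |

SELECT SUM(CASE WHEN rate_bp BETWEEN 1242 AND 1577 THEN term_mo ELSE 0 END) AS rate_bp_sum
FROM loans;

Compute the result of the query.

loan_id=1: ✓ → 14
loan_id=2: ✗
loan_id=3: ✗
loan_id=4: ✗
loan_id=5: ✗
loan_id=6: ✓ → 222
loan_id=7: ✗
loan_id=8: ✗
loan_id=9: ✗
loan_id=10: ✓ → 295
loan_id=11: ✗
loan_id=12: ✓ → 124
rate_bp_sum = 14 + 222 + 295 + 124 = 655

655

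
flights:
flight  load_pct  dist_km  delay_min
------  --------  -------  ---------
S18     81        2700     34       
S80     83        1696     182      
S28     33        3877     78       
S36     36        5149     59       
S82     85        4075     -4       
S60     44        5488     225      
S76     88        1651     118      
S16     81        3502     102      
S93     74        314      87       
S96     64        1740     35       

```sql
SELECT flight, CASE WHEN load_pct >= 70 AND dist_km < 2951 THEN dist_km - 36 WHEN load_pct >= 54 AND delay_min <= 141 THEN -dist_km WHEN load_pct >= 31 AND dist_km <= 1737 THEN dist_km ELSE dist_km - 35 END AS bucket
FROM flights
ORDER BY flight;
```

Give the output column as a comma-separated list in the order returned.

flight=S16: load_pct >= 54 AND delay_min <= 141 → -3502
flight=S18: load_pct >= 70 AND dist_km < 2951 → 2664
flight=S28: ELSE → 3842
flight=S36: ELSE → 5114
flight=S60: ELSE → 5453
flight=S76: load_pct >= 70 AND dist_km < 2951 → 1615
flight=S80: load_pct >= 70 AND dist_km < 2951 → 1660
flight=S82: load_pct >= 54 AND delay_min <= 141 → -4075
flight=S93: load_pct >= 70 AND dist_km < 2951 → 278
flight=S96: load_pct >= 54 AND delay_min <= 141 → -1740

-3502, 2664, 3842, 5114, 5453, 1615, 1660, -4075, 278, -1740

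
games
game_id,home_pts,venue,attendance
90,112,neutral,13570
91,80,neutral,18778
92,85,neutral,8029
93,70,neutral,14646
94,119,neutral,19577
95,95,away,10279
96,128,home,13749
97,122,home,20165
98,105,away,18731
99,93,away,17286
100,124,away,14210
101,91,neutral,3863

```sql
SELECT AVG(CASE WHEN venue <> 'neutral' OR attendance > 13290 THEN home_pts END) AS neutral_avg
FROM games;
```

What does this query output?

game_id=90: ✓ → 112
game_id=91: ✓ → 80
game_id=92: ✗
game_id=93: ✓ → 70
game_id=94: ✓ → 119
game_id=95: ✓ → 95
game_id=96: ✓ → 128
game_id=97: ✓ → 122
game_id=98: ✓ → 105
game_id=99: ✓ → 93
game_id=100: ✓ → 124
game_id=101: ✗
neutral_avg = (112 + 80 + 70 + 119 + 95 + 128 + 122 + 105 + 93 + 124) / 10 = 104.8

104.8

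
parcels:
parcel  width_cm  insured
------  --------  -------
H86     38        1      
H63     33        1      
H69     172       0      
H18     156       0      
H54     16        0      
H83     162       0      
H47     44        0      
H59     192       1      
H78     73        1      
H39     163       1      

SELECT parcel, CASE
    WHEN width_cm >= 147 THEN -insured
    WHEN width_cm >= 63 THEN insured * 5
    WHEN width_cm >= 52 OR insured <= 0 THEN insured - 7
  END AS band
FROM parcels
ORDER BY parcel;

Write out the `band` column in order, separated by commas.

parcel=H18: width_cm >= 147 → 0
parcel=H39: width_cm >= 147 → -1
parcel=H47: width_cm >= 52 OR insured <= 0 → -7
parcel=H54: width_cm >= 52 OR insured <= 0 → -7
parcel=H59: width_cm >= 147 → -1
parcel=H63: (no match → NULL) → NULL
parcel=H69: width_cm >= 147 → 0
parcel=H78: width_cm >= 63 → 5
parcel=H83: width_cm >= 147 → 0
parcel=H86: (no match → NULL) → NULL

0, -1, -7, -7, -1, NULL, 0, 5, 0, NULL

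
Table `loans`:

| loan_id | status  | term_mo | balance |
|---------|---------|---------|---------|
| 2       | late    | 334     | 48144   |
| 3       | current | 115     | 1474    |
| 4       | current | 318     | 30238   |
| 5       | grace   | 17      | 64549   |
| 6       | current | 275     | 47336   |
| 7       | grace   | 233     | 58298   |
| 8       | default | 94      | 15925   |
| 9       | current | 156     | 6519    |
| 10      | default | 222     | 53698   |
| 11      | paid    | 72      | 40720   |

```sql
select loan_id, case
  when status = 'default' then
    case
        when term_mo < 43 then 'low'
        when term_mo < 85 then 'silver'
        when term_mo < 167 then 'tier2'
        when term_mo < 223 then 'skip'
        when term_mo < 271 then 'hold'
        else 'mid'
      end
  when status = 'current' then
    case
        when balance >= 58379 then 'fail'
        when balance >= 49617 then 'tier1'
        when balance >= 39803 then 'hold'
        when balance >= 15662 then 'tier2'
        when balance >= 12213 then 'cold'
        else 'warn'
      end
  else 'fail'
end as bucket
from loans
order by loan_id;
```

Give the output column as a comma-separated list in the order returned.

loan_id=2: status='late' → outer ELSE → fail
loan_id=3: status='current' → inner[ELSE] → warn
loan_id=4: status='current' → inner[balance >= 15662] → tier2
loan_id=5: status='grace' → outer ELSE → fail
loan_id=6: status='current' → inner[balance >= 39803] → hold
loan_id=7: status='grace' → outer ELSE → fail
loan_id=8: status='default' → inner[term_mo < 167] → tier2
loan_id=9: status='current' → inner[ELSE] → warn
loan_id=10: status='default' → inner[term_mo < 223] → skip
loan_id=11: status='paid' → outer ELSE → fail

fail, warn, tier2, fail, hold, fail, tier2, warn, skip, fail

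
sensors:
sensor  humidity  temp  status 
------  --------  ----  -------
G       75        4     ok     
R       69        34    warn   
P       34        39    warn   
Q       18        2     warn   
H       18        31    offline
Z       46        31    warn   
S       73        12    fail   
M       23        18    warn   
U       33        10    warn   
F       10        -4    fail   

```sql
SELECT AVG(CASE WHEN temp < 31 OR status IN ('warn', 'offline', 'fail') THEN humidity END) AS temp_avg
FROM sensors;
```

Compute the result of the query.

sensor=G: ✓ → 75
sensor=R: ✓ → 69
sensor=P: ✓ → 34
sensor=Q: ✓ → 18
sensor=H: ✓ → 18
sensor=Z: ✓ → 46
sensor=S: ✓ → 73
sensor=M: ✓ → 23
sensor=U: ✓ → 33
sensor=F: ✓ → 10
temp_avg = (75 + 69 + 34 + 18 + 18 + 46 + 73 + 23 + 33 + 10) / 10 = 39.9

39.9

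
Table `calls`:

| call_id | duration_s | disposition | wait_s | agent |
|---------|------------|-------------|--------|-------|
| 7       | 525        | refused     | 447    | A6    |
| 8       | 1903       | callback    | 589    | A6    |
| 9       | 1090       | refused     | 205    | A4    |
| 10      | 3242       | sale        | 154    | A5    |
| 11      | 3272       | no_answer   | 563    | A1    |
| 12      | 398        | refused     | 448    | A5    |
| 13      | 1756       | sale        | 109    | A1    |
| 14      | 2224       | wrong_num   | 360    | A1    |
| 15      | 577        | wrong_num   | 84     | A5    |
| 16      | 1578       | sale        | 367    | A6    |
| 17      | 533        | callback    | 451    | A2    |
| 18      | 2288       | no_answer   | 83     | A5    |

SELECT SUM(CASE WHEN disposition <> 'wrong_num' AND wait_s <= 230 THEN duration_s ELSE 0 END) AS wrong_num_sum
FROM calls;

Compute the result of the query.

call_id=7: ✗
call_id=8: ✗
call_id=9: ✓ → 1090
call_id=10: ✓ → 3242
call_id=11: ✗
call_id=12: ✗
call_id=13: ✓ → 1756
call_id=14: ✗
call_id=15: ✗
call_id=16: ✗
call_id=17: ✗
call_id=18: ✓ → 2288
wrong_num_sum = 1090 + 3242 + 1756 + 2288 = 8376

8376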